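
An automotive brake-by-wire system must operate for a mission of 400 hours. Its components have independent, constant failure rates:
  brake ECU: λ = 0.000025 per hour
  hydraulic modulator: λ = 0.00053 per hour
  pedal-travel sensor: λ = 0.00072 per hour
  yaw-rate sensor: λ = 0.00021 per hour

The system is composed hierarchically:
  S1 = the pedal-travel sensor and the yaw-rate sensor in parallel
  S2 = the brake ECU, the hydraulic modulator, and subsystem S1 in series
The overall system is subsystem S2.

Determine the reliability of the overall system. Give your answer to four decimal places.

R(brake ECU) = exp(−0.000025 × 400) = 0.990050
R(hydraulic modulator) = exp(−0.00053 × 400) = 0.808965
R(pedal-travel sensor) = exp(−0.00072 × 400) = 0.749762
R(yaw-rate sensor) = exp(−0.00021 × 400) = 0.919431
Parallel (pedal-travel sensor and yaw-rate sensor): 1 − (1 − 0.749762)(1 − 0.919431) = 0.979839
Series (brake ECU, hydraulic modulator, and [0.979839]): 0.990050 × 0.808965 × 0.979839 = 0.7848

0.7848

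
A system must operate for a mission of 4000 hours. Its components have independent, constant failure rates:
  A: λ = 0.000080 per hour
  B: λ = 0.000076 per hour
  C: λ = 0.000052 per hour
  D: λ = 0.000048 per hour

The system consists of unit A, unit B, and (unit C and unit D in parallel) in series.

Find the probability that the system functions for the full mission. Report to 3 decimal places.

R(A) = exp(−0.000080 × 4000) = 0.72615
R(B) = exp(−0.000076 × 4000) = 0.73786
R(C) = exp(−0.000052 × 4000) = 0.81221
R(D) = exp(−0.000048 × 4000) = 0.82531
Parallel (C and D): 1 − (1 − 0.81221)(1 − 0.82531) = 0.96719
Series (A, B, and [0.96719]): 0.72615 × 0.73786 × 0.96719 = 0.518

0.518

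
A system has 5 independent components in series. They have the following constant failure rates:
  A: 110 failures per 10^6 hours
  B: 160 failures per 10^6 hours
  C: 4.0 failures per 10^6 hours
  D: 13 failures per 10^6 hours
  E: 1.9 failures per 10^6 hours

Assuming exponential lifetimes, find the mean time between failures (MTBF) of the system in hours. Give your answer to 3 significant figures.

Series of exponential components: λ_sys = Σ λ_i
λ_sys = 0.00011 + 0.00016 + 0.0000040 + 0.000013 + 0.0000019 = 2.8890e-04 /h
MTBF = 1 / λ_sys = 3460 h

3460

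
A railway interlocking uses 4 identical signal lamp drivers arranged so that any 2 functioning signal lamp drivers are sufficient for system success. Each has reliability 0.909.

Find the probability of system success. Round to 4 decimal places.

0.9972

R = Σ_{i=2}^{4} C(4,i) p^i (1−p)^{4−i} with p = 0.909
C(4,2)·0.909^2·0.091^2 = 0.041055
C(4,3)·0.909^3·0.091^1 = 0.273397
C(4,4)·0.909^4·0.091^0 = 0.682740
Sum = 0.9972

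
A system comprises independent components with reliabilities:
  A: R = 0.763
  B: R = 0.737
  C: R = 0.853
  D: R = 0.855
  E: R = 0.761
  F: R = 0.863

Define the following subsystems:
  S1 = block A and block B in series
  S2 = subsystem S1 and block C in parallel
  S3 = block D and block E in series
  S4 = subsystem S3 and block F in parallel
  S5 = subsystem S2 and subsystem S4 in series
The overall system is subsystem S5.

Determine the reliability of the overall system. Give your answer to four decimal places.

0.8909

Series (A and B): 0.763000 × 0.737000 = 0.562331
Parallel ([0.562331] and C): 1 − (1 − 0.562331)(1 − 0.853000) = 0.935663
Series (D and E): 0.855000 × 0.761000 = 0.650655
Parallel ([0.650655] and F): 1 − (1 − 0.650655)(1 − 0.863000) = 0.952140
Series ([0.935663] and [0.952140]): 0.935663 × 0.952140 = 0.8909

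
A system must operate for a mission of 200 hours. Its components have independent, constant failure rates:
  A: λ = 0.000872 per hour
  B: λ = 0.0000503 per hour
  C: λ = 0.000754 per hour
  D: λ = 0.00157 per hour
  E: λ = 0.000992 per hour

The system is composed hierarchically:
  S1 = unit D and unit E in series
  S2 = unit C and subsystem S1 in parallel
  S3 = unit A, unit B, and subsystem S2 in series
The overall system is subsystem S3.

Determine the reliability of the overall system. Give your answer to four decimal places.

0.7849

R(A) = exp(−0.000872 × 200) = 0.839961
R(B) = exp(−0.0000503 × 200) = 0.989990
R(C) = exp(−0.000754 × 200) = 0.860020
R(D) = exp(−0.00157 × 200) = 0.730519
R(E) = exp(−0.000992 × 200) = 0.820042
Series (D and E): 0.730519 × 0.820042 = 0.599056
Parallel (C and [0.599056]): 1 − (1 − 0.860020)(1 − 0.599056) = 0.943876
Series (A, B, and [0.943876]): 0.839961 × 0.989990 × 0.943876 = 0.7849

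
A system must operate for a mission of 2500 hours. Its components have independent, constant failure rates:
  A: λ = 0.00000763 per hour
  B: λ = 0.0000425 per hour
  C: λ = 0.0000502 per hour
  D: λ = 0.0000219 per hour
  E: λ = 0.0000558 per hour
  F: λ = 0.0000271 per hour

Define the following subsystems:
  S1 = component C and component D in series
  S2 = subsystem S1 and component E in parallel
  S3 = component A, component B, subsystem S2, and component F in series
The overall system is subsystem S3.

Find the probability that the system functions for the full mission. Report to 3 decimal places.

0.807

R(A) = exp(−0.00000763 × 2500) = 0.98111
R(B) = exp(−0.0000425 × 2500) = 0.89920
R(C) = exp(−0.0000502 × 2500) = 0.88206
R(D) = exp(−0.0000219 × 2500) = 0.94672
R(E) = exp(−0.0000558 × 2500) = 0.86979
R(F) = exp(−0.0000271 × 2500) = 0.93449
Series (C and D): 0.88206 × 0.94672 = 0.83506
Parallel ([0.83506] and E): 1 − (1 − 0.83506)(1 − 0.86979) = 0.97852
Series (A, B, [0.97852], and F): 0.98111 × 0.89920 × 0.97852 × 0.93449 = 0.807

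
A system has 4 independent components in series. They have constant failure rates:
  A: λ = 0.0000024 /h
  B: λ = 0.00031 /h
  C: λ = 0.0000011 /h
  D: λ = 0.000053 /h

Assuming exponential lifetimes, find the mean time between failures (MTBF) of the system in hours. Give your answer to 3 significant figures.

Series of exponential components: λ_sys = Σ λ_i
λ_sys = 0.0000024 + 0.00031 + 0.0000011 + 0.000053 = 3.6650e-04 /h
MTBF = 1 / λ_sys = 2730 h

2730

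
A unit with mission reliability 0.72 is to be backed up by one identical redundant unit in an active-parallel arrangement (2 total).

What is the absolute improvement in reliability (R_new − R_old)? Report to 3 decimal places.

R_before = 0.72
R_after = 1 − (1 − 0.72)^2 = 0.922
ΔR = 0.922 − 0.72 = 0.202

0.202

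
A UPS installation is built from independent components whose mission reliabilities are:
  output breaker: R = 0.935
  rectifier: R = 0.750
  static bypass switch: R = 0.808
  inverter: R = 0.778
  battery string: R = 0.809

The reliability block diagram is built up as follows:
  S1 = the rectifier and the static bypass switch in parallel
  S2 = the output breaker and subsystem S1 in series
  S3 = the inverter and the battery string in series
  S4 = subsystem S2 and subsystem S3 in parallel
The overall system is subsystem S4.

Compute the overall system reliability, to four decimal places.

Parallel (rectifier and static bypass switch): 1 − (1 − 0.750000)(1 − 0.808000) = 0.952000
Series (output breaker and [0.952000]): 0.935000 × 0.952000 = 0.890120
Series (inverter and battery string): 0.778000 × 0.809000 = 0.629402
Parallel ([0.890120] and [0.629402]): 1 − (1 − 0.890120)(1 − 0.629402) = 0.9593

0.9593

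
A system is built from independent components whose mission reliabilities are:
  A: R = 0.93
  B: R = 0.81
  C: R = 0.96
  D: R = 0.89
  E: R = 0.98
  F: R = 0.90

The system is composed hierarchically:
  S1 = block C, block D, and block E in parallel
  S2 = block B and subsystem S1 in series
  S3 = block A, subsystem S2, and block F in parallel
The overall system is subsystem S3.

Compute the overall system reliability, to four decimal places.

Parallel (C, D, and E): 1 − (1 − 0.960000)(1 − 0.890000)(1 − 0.980000) = 0.999912
Series (B and [0.999912]): 0.810000 × 0.999912 = 0.809929
Parallel (A, [0.809929], and F): 1 − (1 − 0.930000)(1 − 0.809929)(1 − 0.900000) = 0.9987

0.9987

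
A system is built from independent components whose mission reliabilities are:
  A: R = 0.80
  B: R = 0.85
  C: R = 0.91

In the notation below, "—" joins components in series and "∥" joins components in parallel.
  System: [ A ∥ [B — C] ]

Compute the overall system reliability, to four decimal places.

0.9547

Series (B and C): 0.850000 × 0.910000 = 0.773500
Parallel (A and [0.773500]): 1 − (1 − 0.800000)(1 − 0.773500) = 0.9547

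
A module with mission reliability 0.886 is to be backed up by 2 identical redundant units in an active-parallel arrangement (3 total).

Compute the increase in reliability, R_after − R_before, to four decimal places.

R_before = 0.886
R_after = 1 − (1 − 0.886)^3 = 0.9985
ΔR = 0.9985 − 0.886 = 0.1125

0.1125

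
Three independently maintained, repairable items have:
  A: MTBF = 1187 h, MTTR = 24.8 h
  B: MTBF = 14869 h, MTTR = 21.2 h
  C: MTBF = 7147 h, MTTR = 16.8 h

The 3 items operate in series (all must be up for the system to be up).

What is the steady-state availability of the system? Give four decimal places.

0.9758

A(A) = MTBF/(MTBF+MTTR) = 1187/(1187+24.8) = 0.979535
A(B) = MTBF/(MTBF+MTTR) = 14869/(14869+21.2) = 0.998576
A(C) = MTBF/(MTBF+MTTR) = 7147/(7147+16.8) = 0.997655
Series availability: 0.979535 × 0.998576 × 0.997655 = 0.9758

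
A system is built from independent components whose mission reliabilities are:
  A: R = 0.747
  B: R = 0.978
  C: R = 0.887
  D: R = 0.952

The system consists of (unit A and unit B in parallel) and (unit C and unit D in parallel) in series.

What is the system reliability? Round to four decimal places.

0.9890

Parallel (A and B): 1 − (1 − 0.747000)(1 − 0.978000) = 0.994434
Parallel (C and D): 1 − (1 − 0.887000)(1 − 0.952000) = 0.994576
Series ([0.994434] and [0.994576]): 0.994434 × 0.994576 = 0.9890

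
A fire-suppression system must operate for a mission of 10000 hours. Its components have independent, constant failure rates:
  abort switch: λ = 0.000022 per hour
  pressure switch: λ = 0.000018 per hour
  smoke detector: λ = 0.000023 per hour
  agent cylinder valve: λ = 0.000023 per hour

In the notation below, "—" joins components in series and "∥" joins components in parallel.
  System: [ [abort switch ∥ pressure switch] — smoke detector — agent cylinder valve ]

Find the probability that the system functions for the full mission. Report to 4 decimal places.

R(abort switch) = exp(−0.000022 × 10000) = 0.802519
R(pressure switch) = exp(−0.000018 × 10000) = 0.835270
R(smoke detector) = exp(−0.000023 × 10000) = 0.794534
R(agent cylinder valve) = exp(−0.000023 × 10000) = 0.794534
Parallel (abort switch and pressure switch): 1 − (1 − 0.802519)(1 − 0.835270) = 0.967469
Series ([0.967469], smoke detector, and agent cylinder valve): 0.967469 × 0.794534 × 0.794534 = 0.6107

0.6107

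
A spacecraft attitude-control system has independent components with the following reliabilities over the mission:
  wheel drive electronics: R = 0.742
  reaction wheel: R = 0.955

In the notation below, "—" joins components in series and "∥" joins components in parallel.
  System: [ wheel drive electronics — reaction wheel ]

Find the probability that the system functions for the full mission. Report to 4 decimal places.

Series (wheel drive electronics and reaction wheel): 0.742000 × 0.955000 = 0.7086

0.7086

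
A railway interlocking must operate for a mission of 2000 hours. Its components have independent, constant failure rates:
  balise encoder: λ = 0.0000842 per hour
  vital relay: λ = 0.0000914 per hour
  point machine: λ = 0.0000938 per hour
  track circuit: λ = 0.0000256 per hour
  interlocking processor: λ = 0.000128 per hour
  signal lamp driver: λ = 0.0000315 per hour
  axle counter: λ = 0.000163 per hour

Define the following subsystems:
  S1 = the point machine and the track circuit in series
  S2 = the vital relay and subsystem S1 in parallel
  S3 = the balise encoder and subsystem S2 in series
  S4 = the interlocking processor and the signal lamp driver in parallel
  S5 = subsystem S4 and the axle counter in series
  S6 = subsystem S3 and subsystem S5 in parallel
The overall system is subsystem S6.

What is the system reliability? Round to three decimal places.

R(balise encoder) = exp(−0.0000842 × 2000) = 0.84502
R(vital relay) = exp(−0.0000914 × 2000) = 0.83293
R(point machine) = exp(−0.0000938 × 2000) = 0.82895
R(track circuit) = exp(−0.0000256 × 2000) = 0.95009
R(interlocking processor) = exp(−0.000128 × 2000) = 0.77414
R(signal lamp driver) = exp(−0.0000315 × 2000) = 0.93894
R(axle counter) = exp(−0.000163 × 2000) = 0.72181
Series (point machine and track circuit): 0.82895 × 0.95009 = 0.78758
Parallel (vital relay and [0.78758]): 1 − (1 − 0.83293)(1 − 0.78758) = 0.96451
Series (balise encoder and [0.96451]): 0.84502 × 0.96451 = 0.81503
Parallel (interlocking processor and signal lamp driver): 1 − (1 − 0.77414)(1 − 0.93894) = 0.98621
Series ([0.98621] and axle counter): 0.98621 × 0.72181 = 0.71186
Parallel ([0.81503] and [0.71186]): 1 − (1 − 0.81503)(1 − 0.71186) = 0.947

0.947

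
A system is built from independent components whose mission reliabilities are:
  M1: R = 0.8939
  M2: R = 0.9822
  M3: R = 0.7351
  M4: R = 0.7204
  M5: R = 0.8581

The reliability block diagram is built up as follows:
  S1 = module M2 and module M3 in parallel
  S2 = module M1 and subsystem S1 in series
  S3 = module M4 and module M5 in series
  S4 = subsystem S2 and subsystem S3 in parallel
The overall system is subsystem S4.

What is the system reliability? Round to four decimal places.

0.9579

Parallel (M2 and M3): 1 − (1 − 0.982200)(1 − 0.735100) = 0.995285
Series (M1 and [0.995285]): 0.893900 × 0.995285 = 0.889685
Series (M4 and M5): 0.720400 × 0.858100 = 0.618175
Parallel ([0.889685] and [0.618175]): 1 − (1 − 0.889685)(1 − 0.618175) = 0.9579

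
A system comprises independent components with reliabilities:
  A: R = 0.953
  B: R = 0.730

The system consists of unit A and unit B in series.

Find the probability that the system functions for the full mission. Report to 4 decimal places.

0.6957

Series (A and B): 0.953000 × 0.730000 = 0.6957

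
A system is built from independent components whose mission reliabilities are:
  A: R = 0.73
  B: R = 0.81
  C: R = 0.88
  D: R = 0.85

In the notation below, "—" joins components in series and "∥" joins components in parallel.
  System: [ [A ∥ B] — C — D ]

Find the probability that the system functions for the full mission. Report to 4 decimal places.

0.7096

Parallel (A and B): 1 − (1 − 0.730000)(1 − 0.810000) = 0.948700
Series ([0.948700], C, and D): 0.948700 × 0.880000 × 0.850000 = 0.7096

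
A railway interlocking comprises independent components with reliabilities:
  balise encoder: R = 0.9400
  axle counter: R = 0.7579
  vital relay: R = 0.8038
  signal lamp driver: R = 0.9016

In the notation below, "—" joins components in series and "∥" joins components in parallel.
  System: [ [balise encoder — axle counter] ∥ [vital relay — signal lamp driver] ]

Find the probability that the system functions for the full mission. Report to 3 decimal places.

0.921

Series (balise encoder and axle counter): 0.94000 × 0.75790 = 0.71243
Series (vital relay and signal lamp driver): 0.80380 × 0.90160 = 0.72471
Parallel ([0.71243] and [0.72471]): 1 − (1 − 0.71243)(1 − 0.72471) = 0.921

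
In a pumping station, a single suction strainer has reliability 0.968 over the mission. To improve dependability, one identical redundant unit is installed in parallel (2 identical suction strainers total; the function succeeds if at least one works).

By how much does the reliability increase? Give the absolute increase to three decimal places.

R_before = 0.968
R_after = 1 − (1 − 0.968)^2 = 0.999
ΔR = 0.999 − 0.968 = 0.031

0.031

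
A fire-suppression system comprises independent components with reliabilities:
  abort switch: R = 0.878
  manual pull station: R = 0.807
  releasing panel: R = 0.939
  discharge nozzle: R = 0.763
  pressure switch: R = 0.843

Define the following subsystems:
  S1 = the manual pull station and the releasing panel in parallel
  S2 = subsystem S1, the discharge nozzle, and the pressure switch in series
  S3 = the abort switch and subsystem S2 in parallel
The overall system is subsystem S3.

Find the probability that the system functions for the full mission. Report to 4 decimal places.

0.9555

Parallel (manual pull station and releasing panel): 1 − (1 − 0.807000)(1 − 0.939000) = 0.988227
Series ([0.988227], discharge nozzle, and pressure switch): 0.988227 × 0.763000 × 0.843000 = 0.635637
Parallel (abort switch and [0.635637]): 1 − (1 − 0.878000)(1 − 0.635637) = 0.9555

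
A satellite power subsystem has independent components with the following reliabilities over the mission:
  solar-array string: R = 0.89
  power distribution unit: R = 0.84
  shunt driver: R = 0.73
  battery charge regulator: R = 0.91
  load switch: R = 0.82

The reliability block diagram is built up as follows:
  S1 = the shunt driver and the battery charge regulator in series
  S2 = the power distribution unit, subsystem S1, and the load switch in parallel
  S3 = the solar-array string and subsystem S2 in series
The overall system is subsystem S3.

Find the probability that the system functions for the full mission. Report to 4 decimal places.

0.8814

Series (shunt driver and battery charge regulator): 0.730000 × 0.910000 = 0.664300
Parallel (power distribution unit, [0.664300], and load switch): 1 − (1 − 0.840000)(1 − 0.664300)(1 − 0.820000) = 0.990332
Series (solar-array string and [0.990332]): 0.890000 × 0.990332 = 0.8814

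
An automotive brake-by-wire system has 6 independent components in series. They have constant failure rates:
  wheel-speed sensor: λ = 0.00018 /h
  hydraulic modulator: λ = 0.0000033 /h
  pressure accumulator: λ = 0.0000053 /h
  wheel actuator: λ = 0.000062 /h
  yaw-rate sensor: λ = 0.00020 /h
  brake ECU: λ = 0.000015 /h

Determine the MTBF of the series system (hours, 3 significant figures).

2150

Series of exponential components: λ_sys = Σ λ_i
λ_sys = 0.00018 + 0.0000033 + 0.0000053 + 0.000062 + 0.00020 + 0.000015 = 4.6560e-04 /h
MTBF = 1 / λ_sys = 2150 h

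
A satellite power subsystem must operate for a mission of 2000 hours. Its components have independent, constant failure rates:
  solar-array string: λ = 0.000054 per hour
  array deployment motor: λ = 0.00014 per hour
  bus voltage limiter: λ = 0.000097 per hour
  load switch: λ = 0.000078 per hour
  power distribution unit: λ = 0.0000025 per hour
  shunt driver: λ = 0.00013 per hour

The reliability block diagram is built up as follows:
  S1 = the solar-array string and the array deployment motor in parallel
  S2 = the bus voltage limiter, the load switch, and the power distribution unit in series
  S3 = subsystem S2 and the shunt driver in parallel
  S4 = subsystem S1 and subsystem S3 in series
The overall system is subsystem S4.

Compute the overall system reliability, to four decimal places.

0.9083

R(solar-array string) = exp(−0.000054 × 2000) = 0.897628
R(array deployment motor) = exp(−0.00014 × 2000) = 0.755784
R(bus voltage limiter) = exp(−0.000097 × 2000) = 0.823658
R(load switch) = exp(−0.000078 × 2000) = 0.855559
R(power distribution unit) = exp(−0.0000025 × 2000) = 0.995012
R(shunt driver) = exp(−0.00013 × 2000) = 0.771052
Parallel (solar-array string and array deployment motor): 1 − (1 − 0.897628)(1 − 0.755784) = 0.974999
Series (bus voltage limiter, load switch, and power distribution unit): 0.823658 × 0.855559 × 0.995012 = 0.701173
Parallel ([0.701173] and shunt driver): 1 − (1 − 0.701173)(1 − 0.771052) = 0.931584
Series ([0.974999] and [0.931584]): 0.974999 × 0.931584 = 0.9083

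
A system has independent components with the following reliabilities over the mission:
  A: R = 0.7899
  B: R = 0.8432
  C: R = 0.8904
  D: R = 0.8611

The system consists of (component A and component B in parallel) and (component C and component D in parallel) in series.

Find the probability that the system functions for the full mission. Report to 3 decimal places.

0.952

Parallel (A and B): 1 − (1 − 0.78990)(1 − 0.84320) = 0.96706
Parallel (C and D): 1 − (1 − 0.89040)(1 − 0.86110) = 0.98478
Series ([0.96706] and [0.98478]): 0.96706 × 0.98478 = 0.952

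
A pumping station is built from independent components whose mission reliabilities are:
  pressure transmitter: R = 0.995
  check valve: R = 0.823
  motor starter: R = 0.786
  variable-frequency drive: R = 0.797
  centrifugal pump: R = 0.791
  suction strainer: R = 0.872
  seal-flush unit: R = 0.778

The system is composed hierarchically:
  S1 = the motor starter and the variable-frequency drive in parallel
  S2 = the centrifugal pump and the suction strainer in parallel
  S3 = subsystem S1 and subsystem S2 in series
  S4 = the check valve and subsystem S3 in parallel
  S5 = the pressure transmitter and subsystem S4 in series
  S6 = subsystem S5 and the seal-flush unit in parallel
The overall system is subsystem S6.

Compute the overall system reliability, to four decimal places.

0.9962

Parallel (motor starter and variable-frequency drive): 1 − (1 − 0.786000)(1 − 0.797000) = 0.956558
Parallel (centrifugal pump and suction strainer): 1 − (1 − 0.791000)(1 − 0.872000) = 0.973248
Series ([0.956558] and [0.973248]): 0.956558 × 0.973248 = 0.930968
Parallel (check valve and [0.930968]): 1 − (1 − 0.823000)(1 − 0.930968) = 0.987781
Series (pressure transmitter and [0.987781]): 0.995000 × 0.987781 = 0.982842
Parallel ([0.982842] and seal-flush unit): 1 − (1 − 0.982842)(1 − 0.778000) = 0.9962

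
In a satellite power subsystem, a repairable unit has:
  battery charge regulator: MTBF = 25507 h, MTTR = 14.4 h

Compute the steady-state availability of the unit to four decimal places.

A(battery charge regulator) = MTBF/(MTBF+MTTR) = 25507/(25507+14.4) = 0.9994

0.9994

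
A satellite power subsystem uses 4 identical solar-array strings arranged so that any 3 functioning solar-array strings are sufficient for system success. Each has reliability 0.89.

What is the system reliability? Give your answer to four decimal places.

R = Σ_{i=3}^{4} C(4,i) p^i (1−p)^{4−i} with p = 0.89
C(4,3)·0.89^3·0.11^1 = 0.310186
C(4,4)·0.89^4·0.11^0 = 0.627422
Sum = 0.9376

0.9376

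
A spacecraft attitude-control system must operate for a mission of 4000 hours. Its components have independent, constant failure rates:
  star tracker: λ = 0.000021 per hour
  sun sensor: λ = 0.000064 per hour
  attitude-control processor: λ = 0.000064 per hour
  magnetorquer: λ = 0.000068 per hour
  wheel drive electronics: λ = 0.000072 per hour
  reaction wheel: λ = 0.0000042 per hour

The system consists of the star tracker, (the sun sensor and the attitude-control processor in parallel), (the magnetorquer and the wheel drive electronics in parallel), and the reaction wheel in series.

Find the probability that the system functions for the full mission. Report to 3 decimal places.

R(star tracker) = exp(−0.000021 × 4000) = 0.91943
R(sun sensor) = exp(−0.000064 × 4000) = 0.77414
R(attitude-control processor) = exp(−0.000064 × 4000) = 0.77414
R(magnetorquer) = exp(−0.000068 × 4000) = 0.76185
R(wheel drive electronics) = exp(−0.000072 × 4000) = 0.74976
R(reaction wheel) = exp(−0.0000042 × 4000) = 0.98334
Parallel (sun sensor and attitude-control processor): 1 − (1 − 0.77414)(1 − 0.77414) = 0.94899
Parallel (magnetorquer and wheel drive electronics): 1 − (1 − 0.76185)(1 − 0.74976) = 0.94041
Series (star tracker, [0.94899], [0.94041], and reaction wheel): 0.91943 × 0.94899 × 0.94041 × 0.98334 = 0.807

0.807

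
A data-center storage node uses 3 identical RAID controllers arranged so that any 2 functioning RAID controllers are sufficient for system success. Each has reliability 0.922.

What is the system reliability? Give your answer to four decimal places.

R = Σ_{i=2}^{3} C(3,i) p^i (1−p)^{3−i} with p = 0.922
C(3,2)·0.922^2·0.078^1 = 0.198920
C(3,3)·0.922^3·0.078^0 = 0.783777
Sum = 0.9827

0.9827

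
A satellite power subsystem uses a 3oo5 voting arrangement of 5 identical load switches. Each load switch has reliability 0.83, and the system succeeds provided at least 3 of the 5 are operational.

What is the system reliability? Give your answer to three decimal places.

0.963

R = Σ_{i=3}^{5} C(5,i) p^i (1−p)^{5−i} with p = 0.83
C(5,3)·0.83^3·0.17^2 = 0.16525
C(5,4)·0.83^4·0.17^1 = 0.40340
C(5,5)·0.83^5·0.17^0 = 0.39390
Sum = 0.963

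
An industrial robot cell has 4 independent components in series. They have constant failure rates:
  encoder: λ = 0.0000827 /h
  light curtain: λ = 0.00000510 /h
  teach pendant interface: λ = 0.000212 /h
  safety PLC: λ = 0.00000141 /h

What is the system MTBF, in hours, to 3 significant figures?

3320

Series of exponential components: λ_sys = Σ λ_i
λ_sys = 0.0000827 + 0.00000510 + 0.000212 + 0.00000141 = 3.0121e-04 /h
MTBF = 1 / λ_sys = 3320 h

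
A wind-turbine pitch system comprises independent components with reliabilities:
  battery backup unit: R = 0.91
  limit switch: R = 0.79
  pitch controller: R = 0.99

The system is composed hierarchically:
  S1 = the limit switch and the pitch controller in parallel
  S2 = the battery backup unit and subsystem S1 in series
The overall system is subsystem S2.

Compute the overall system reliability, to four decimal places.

Parallel (limit switch and pitch controller): 1 − (1 − 0.790000)(1 − 0.990000) = 0.997900
Series (battery backup unit and [0.997900]): 0.910000 × 0.997900 = 0.9081

0.9081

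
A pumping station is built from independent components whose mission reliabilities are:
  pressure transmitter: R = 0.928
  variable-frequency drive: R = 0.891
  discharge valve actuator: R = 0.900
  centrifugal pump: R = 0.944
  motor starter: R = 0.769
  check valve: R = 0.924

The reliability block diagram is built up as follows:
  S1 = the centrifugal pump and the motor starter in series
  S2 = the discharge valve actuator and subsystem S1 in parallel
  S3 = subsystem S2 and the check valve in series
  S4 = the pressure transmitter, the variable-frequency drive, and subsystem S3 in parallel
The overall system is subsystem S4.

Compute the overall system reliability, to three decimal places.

0.999

Series (centrifugal pump and motor starter): 0.94400 × 0.76900 = 0.72594
Parallel (discharge valve actuator and [0.72594]): 1 − (1 − 0.90000)(1 − 0.72594) = 0.97259
Series ([0.97259] and check valve): 0.97259 × 0.92400 = 0.89867
Parallel (pressure transmitter, variable-frequency drive, and [0.89867]): 1 − (1 − 0.92800)(1 − 0.89100)(1 − 0.89867) = 0.999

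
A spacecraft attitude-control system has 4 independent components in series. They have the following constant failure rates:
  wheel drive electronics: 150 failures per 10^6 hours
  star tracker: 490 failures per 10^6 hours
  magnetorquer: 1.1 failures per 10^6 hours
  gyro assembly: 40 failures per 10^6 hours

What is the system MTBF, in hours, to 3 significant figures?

Series of exponential components: λ_sys = Σ λ_i
λ_sys = 0.00015 + 0.00049 + 0.0000011 + 0.000040 = 6.8110e-04 /h
MTBF = 1 / λ_sys = 1470 h

1470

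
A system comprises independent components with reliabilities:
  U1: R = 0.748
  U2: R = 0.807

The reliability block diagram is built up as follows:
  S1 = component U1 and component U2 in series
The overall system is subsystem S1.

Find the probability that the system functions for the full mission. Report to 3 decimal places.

Series (U1 and U2): 0.74800 × 0.80700 = 0.604

0.604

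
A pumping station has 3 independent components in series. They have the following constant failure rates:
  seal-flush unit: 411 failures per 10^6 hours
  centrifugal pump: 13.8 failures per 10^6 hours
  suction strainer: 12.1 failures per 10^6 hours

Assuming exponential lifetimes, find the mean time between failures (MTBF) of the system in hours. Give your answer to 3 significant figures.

2290

Series of exponential components: λ_sys = Σ λ_i
λ_sys = 0.000411 + 0.0000138 + 0.0000121 = 4.3690e-04 /h
MTBF = 1 / λ_sys = 2290 h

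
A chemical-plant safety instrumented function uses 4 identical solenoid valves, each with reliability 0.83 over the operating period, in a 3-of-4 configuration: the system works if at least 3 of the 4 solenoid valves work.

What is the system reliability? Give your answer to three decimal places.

R = Σ_{i=3}^{4} C(4,i) p^i (1−p)^{4−i} with p = 0.83
C(4,3)·0.83^3·0.17^1 = 0.38882
C(4,4)·0.83^4·0.17^0 = 0.47458
Sum = 0.863

0.863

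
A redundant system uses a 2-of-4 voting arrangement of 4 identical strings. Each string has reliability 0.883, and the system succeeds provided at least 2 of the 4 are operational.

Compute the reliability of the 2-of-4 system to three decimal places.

R = Σ_{i=2}^{4} C(4,i) p^i (1−p)^{4−i} with p = 0.883
C(4,2)·0.883^2·0.117^2 = 0.06404
C(4,3)·0.883^3·0.117^1 = 0.32220
C(4,4)·0.883^4·0.117^0 = 0.60791
Sum = 0.994

0.994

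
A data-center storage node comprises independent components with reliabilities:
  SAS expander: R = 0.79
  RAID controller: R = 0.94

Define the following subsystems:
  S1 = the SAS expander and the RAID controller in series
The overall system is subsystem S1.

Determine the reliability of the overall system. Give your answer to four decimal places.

Series (SAS expander and RAID controller): 0.790000 × 0.940000 = 0.7426

0.7426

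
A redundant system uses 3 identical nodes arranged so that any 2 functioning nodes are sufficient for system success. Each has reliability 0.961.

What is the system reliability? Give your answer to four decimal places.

0.9956

R = Σ_{i=2}^{3} C(3,i) p^i (1−p)^{3−i} with p = 0.961
C(3,2)·0.961^2·0.039^1 = 0.108052
C(3,3)·0.961^3·0.039^0 = 0.887504
Sum = 0.9956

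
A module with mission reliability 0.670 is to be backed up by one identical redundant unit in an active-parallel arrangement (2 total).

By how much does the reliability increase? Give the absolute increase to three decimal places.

0.221

R_before = 0.670
R_after = 1 − (1 − 0.670)^2 = 0.891
ΔR = 0.891 − 0.670 = 0.221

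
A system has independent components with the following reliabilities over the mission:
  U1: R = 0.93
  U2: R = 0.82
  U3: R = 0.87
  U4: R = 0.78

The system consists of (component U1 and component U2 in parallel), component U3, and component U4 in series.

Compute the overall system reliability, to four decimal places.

Parallel (U1 and U2): 1 − (1 − 0.930000)(1 − 0.820000) = 0.987400
Series ([0.987400], U3, and U4): 0.987400 × 0.870000 × 0.780000 = 0.6700

0.6700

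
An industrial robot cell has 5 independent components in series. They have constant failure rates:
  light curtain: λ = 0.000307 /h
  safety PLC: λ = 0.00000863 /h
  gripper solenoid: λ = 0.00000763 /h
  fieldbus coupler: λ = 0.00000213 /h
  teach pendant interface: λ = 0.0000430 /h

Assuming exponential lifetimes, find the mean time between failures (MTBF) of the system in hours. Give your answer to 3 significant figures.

2710

Series of exponential components: λ_sys = Σ λ_i
λ_sys = 0.000307 + 0.00000863 + 0.00000763 + 0.00000213 + 0.0000430 = 3.6839e-04 /h
MTBF = 1 / λ_sys = 2710 h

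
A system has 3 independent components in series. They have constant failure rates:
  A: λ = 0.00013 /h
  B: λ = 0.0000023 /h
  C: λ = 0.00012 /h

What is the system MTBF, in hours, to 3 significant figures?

Series of exponential components: λ_sys = Σ λ_i
λ_sys = 0.00013 + 0.0000023 + 0.00012 = 2.5230e-04 /h
MTBF = 1 / λ_sys = 3960 h

3960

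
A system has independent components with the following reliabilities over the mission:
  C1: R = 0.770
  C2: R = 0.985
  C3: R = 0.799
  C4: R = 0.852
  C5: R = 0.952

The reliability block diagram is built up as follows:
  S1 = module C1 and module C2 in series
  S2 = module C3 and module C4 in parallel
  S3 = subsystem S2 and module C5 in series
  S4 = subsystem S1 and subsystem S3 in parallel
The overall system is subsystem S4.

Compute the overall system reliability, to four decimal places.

Series (C1 and C2): 0.770000 × 0.985000 = 0.758450
Parallel (C3 and C4): 1 − (1 − 0.799000)(1 − 0.852000) = 0.970252
Series ([0.970252] and C5): 0.970252 × 0.952000 = 0.923680
Parallel ([0.758450] and [0.923680]): 1 − (1 − 0.758450)(1 − 0.923680) = 0.9816

0.9816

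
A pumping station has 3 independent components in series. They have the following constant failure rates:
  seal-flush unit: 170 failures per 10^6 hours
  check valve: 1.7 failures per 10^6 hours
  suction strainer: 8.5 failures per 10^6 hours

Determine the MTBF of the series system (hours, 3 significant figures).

Series of exponential components: λ_sys = Σ λ_i
λ_sys = 0.00017 + 0.0000017 + 0.0000085 = 1.8020e-04 /h
MTBF = 1 / λ_sys = 5550 h

5550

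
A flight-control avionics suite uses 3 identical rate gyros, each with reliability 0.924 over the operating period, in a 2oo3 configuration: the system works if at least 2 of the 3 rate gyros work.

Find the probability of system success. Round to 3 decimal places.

0.984

R = Σ_{i=2}^{3} C(3,i) p^i (1−p)^{3−i} with p = 0.924
C(3,2)·0.924^2·0.076^1 = 0.19466
C(3,3)·0.924^3·0.076^0 = 0.78889
Sum = 0.984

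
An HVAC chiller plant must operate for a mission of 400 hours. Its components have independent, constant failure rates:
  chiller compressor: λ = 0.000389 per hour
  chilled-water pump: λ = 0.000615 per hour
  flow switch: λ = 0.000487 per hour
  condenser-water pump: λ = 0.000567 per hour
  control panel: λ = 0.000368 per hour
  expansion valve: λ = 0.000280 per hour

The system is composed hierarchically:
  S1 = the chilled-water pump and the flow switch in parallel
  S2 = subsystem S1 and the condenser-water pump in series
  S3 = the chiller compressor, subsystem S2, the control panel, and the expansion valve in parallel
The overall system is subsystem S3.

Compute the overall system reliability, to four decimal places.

0.9995

R(chiller compressor) = exp(−0.000389 × 400) = 0.855901
R(chilled-water pump) = exp(−0.000615 × 400) = 0.781922
R(flow switch) = exp(−0.000487 × 400) = 0.822999
R(condenser-water pump) = exp(−0.000567 × 400) = 0.797080
R(control panel) = exp(−0.000368 × 400) = 0.863121
R(expansion valve) = exp(−0.000280 × 400) = 0.894044
Parallel (chilled-water pump and flow switch): 1 − (1 − 0.781922)(1 − 0.822999) = 0.961400
Series ([0.961400] and condenser-water pump): 0.961400 × 0.797080 = 0.766313
Parallel (chiller compressor, [0.766313], control panel, and expansion valve): 1 − (1 − 0.855901)(1 − 0.766313)(1 − 0.863121)(1 − 0.894044) = 0.9995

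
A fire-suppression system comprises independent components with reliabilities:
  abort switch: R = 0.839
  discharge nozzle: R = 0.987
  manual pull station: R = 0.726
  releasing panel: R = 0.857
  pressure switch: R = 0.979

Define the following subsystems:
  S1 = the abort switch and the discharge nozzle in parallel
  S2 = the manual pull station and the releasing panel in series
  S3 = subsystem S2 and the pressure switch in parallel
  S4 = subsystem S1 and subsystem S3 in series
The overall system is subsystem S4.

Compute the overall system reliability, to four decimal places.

0.9900

Parallel (abort switch and discharge nozzle): 1 − (1 − 0.839000)(1 − 0.987000) = 0.997907
Series (manual pull station and releasing panel): 0.726000 × 0.857000 = 0.622182
Parallel ([0.622182] and pressure switch): 1 − (1 − 0.622182)(1 − 0.979000) = 0.992066
Series ([0.997907] and [0.992066]): 0.997907 × 0.992066 = 0.9900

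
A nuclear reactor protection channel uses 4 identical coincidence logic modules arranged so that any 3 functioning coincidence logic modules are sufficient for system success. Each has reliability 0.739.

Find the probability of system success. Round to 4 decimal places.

R = Σ_{i=3}^{4} C(4,i) p^i (1−p)^{4−i} with p = 0.739
C(4,3)·0.739^3·0.261^1 = 0.421341
C(4,4)·0.739^4·0.261^0 = 0.298248
Sum = 0.7196

0.7196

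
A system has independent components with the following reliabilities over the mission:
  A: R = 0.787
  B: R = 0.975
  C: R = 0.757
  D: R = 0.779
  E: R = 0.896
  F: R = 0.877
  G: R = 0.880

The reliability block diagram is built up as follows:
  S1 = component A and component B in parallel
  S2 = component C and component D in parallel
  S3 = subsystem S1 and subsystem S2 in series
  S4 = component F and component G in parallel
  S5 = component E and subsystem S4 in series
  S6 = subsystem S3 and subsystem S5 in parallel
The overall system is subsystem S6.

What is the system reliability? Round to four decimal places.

0.9931

Parallel (A and B): 1 − (1 − 0.787000)(1 − 0.975000) = 0.994675
Parallel (C and D): 1 − (1 − 0.757000)(1 − 0.779000) = 0.946297
Series ([0.994675] and [0.946297]): 0.994675 × 0.946297 = 0.941258
Parallel (F and G): 1 − (1 − 0.877000)(1 − 0.880000) = 0.985240
Series (E and [0.985240]): 0.896000 × 0.985240 = 0.882775
Parallel ([0.941258] and [0.882775]): 1 − (1 − 0.941258)(1 − 0.882775) = 0.9931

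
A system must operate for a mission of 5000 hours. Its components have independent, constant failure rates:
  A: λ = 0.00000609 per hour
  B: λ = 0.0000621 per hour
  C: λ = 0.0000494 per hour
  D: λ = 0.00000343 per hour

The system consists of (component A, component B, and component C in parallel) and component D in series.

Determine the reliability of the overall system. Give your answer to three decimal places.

R(A) = exp(−0.00000609 × 5000) = 0.97001
R(B) = exp(−0.0000621 × 5000) = 0.73308
R(C) = exp(−0.0000494 × 5000) = 0.78114
R(D) = exp(−0.00000343 × 5000) = 0.98300
Parallel (A, B, and C): 1 − (1 − 0.97001)(1 − 0.73308)(1 − 0.78114) = 0.99825
Series ([0.99825] and D): 0.99825 × 0.98300 = 0.981

0.981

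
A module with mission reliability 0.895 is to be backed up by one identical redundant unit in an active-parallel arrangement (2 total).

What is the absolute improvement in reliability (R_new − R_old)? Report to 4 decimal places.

R_before = 0.895
R_after = 1 − (1 − 0.895)^2 = 0.9890
ΔR = 0.9890 − 0.895 = 0.0940

0.0940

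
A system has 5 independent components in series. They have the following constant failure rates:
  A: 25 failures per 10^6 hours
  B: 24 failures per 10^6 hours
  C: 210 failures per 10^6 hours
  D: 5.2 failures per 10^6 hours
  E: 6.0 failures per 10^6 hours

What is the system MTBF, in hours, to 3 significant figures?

3700

Series of exponential components: λ_sys = Σ λ_i
λ_sys = 0.000025 + 0.000024 + 0.00021 + 0.0000052 + 0.0000060 = 2.7020e-04 /h
MTBF = 1 / λ_sys = 3700 h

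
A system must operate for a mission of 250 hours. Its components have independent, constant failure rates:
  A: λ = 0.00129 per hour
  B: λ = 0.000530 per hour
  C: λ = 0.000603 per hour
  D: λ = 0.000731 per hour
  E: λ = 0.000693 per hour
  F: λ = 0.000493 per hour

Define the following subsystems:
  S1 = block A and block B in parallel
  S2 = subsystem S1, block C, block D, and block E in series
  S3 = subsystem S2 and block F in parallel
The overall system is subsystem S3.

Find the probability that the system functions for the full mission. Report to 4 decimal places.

R(A) = exp(−0.00129 × 250) = 0.724336
R(B) = exp(−0.000530 × 250) = 0.875903
R(C) = exp(−0.000603 × 250) = 0.860063
R(D) = exp(−0.000731 × 250) = 0.832976
R(E) = exp(−0.000693 × 250) = 0.840927
R(F) = exp(−0.000493 × 250) = 0.884043
Parallel (A and B): 1 − (1 − 0.724336)(1 − 0.875903) = 0.965791
Series ([0.965791], C, D, and E): 0.965791 × 0.860063 × 0.832976 × 0.840927 = 0.581841
Parallel ([0.581841] and F): 1 − (1 − 0.581841)(1 − 0.884043) = 0.9515

0.9515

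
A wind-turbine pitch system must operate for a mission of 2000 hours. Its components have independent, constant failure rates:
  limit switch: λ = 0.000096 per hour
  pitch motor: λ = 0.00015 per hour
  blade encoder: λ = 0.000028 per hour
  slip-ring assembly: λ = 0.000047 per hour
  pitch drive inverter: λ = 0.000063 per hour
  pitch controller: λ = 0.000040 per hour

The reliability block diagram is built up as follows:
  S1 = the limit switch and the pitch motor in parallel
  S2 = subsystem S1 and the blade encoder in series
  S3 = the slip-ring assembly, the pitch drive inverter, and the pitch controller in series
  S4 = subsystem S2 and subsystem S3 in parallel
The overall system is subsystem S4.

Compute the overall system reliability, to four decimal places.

R(limit switch) = exp(−0.000096 × 2000) = 0.825307
R(pitch motor) = exp(−0.00015 × 2000) = 0.740818
R(blade encoder) = exp(−0.000028 × 2000) = 0.945539
R(slip-ring assembly) = exp(−0.000047 × 2000) = 0.910283
R(pitch drive inverter) = exp(−0.000063 × 2000) = 0.881615
R(pitch controller) = exp(−0.000040 × 2000) = 0.923116
Parallel (limit switch and pitch motor): 1 − (1 − 0.825307)(1 − 0.740818) = 0.954723
Series ([0.954723] and blade encoder): 0.954723 × 0.945539 = 0.902728
Series (slip-ring assembly, pitch drive inverter, and pitch controller): 0.910283 × 0.881615 × 0.923116 = 0.740818
Parallel ([0.902728] and [0.740818]): 1 − (1 − 0.902728)(1 − 0.740818) = 0.9748

0.9748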